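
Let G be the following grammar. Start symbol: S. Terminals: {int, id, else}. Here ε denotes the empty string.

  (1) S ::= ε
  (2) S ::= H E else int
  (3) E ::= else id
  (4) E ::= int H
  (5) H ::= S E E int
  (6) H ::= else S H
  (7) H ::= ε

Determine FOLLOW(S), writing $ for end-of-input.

FIRST(E) = {else, int}
FIRST(S) = {ε, else, int}  (via H E else int)
FIRST(H) = {ε, else, int}  (via S E E int)
FOLLOW(S) includes $ since S is the start symbol.
FOLLOW(E): in S::=H E else int, E is followed by else int with FIRST {else}; in H::=S E E int (occurrence 1), E is followed by E int with FIRST {else, int}; in H::=S E E int (occurrence 2), E is followed by int with FIRST {int}. Thus FOLLOW(E) = {else, int}.
FOLLOW(H): in S::=H E else int, H is followed by E else int with FIRST {else, int}; in E::=int H, the suffix after H is empty, so FOLLOW(H) ⊇ FOLLOW(E) = {else, int}; in H::=else S H, the suffix after H is empty (adds nothing new). Thus FOLLOW(H) = {else, int}.
FOLLOW(S): in H::=S E E int, S is followed by E E int with FIRST {else, int}; in H::=else S H, S is followed by H with FIRST {ε, else, int}; in H::=else S H, the suffix after S is nullable, so FOLLOW(S) ⊇ FOLLOW(H) = {else, int}. Thus FOLLOW(S) = {$, else, int}.

{$, else, int}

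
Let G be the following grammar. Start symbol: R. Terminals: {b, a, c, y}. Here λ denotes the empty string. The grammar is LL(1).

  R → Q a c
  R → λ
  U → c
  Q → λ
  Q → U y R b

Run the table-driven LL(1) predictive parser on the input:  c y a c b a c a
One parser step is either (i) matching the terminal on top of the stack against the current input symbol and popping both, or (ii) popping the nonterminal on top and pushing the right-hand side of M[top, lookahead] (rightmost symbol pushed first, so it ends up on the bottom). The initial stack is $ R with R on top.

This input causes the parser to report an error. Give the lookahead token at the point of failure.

a

step 1: stack=$ R  input=c y a c b a c a $  — expand R → Q a c
step 2: stack=$ c a Q  input=c y a c b a c a $  — expand Q → U y R b
step 3: stack=$ c a b R y U  input=c y a c b a c a $  — expand U → c
step 4: stack=$ c a b R y c  input=c y a c b a c a $  — match c
step 5: stack=$ c a b R y  input=y a c b a c a $  — match y
step 6: stack=$ c a b R  input=a c b a c a $  — expand R → Q a c
step 7: stack=$ c a b c a Q  input=a c b a c a $  — expand Q → λ
step 8: stack=$ c a b c a  input=a c b a c a $  — match a
step 9: stack=$ c a b c  input=c b a c a $  — match c
step 10: stack=$ c a b  input=b a c a $  — match b
step 11: stack=$ c a  input=a c a $  — match a
step 12: stack=$ c  input=c a $  — match c
step 13: stack=$  input=a $  — error: stack empty but input remains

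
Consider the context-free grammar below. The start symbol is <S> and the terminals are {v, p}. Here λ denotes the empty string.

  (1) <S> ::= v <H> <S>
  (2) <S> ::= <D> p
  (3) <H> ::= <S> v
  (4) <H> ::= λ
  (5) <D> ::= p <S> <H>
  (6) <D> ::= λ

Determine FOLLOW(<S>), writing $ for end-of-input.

{$, p, v}

FIRST(<D>): from <D>::=p <S> <H> we get {p}; from <D>::=λ we get {λ}. So FIRST(<D>) = {λ, p}.
FIRST(<S>): from <S>::=v <H> <S> we get {v}; from <S>::=<D> p we get {p}. So FIRST(<S>) = {p, v}.
FIRST(<H>): from <H>::=<S> v we get {p, v}; from <H>::=λ we get {λ}. So FIRST(<H>) = {λ, p, v}.
FOLLOW(<S>) includes $ since <S> is the start symbol.
FOLLOW(<D>): in <S>::=<D> p, <D> is followed by p with FIRST {p}. Thus FOLLOW(<D>) = {p}.
FOLLOW(<S>): in <S>::=v <H> <S>, the suffix after <S> is empty (adds nothing new); in <H>::=<S> v, <S> is followed by v with FIRST {v}; in <D>::=p <S> <H>, <S> is followed by <H> with FIRST {λ, p, v}; in <D>::=p <S> <H>, the suffix after <S> is nullable, so FOLLOW(<S>) ⊇ FOLLOW(<D>) = {p}. Thus FOLLOW(<S>) = {$, p, v}.
FOLLOW(<H>): in <S>::=v <H> <S>, <H> is followed by <S> with FIRST {p, v}; in <D>::=p <S> <H>, the suffix after <H> is empty, so FOLLOW(<H>) ⊇ FOLLOW(<D>) = {p}. Thus FOLLOW(<H>) = {p, v}.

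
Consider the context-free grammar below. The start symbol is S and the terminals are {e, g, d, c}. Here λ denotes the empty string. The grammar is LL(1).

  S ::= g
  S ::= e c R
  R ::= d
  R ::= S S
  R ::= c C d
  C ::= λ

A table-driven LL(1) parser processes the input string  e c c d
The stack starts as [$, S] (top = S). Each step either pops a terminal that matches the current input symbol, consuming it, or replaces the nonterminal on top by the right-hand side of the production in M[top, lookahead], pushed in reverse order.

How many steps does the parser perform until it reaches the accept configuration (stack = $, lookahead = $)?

7

     Stack    Input      Action
  1  $ S      e c c d $  expand S ::= e c R
  2  $ R c e  e c c d $  match e
  3  $ R c    c c d $    match c
  4  $ R      c d $      expand R ::= c C d
  5  $ d C c  c d $      match c
  6  $ d C    d $        expand C ::= λ
  7  $ d      d $        match d
Accept reached after 7 steps.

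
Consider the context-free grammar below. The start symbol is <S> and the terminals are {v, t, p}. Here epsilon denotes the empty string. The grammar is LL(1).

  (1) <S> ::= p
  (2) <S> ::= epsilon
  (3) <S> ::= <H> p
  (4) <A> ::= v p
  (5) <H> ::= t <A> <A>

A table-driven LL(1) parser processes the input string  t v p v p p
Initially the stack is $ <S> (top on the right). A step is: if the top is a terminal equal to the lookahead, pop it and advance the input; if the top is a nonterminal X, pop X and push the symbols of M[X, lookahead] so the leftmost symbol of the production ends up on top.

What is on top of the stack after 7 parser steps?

v

     Stack          Input          Action
  1  $ <S>          t v p v p p $  expand <S> ::= <H> p
  2  $ p <H>        t v p v p p $  expand <H> ::= t <A> <A>
  3  $ p <A> <A> t  t v p v p p $  match t
  4  $ p <A> <A>    v p v p p $    expand <A> ::= v p
  5  $ p <A> p v    v p v p p $    match v
  6  $ p <A> p      p v p p $      match p
  7  $ p <A>        v p p $        expand <A> ::= v p
Stack after step 7: $ p p v (top = v).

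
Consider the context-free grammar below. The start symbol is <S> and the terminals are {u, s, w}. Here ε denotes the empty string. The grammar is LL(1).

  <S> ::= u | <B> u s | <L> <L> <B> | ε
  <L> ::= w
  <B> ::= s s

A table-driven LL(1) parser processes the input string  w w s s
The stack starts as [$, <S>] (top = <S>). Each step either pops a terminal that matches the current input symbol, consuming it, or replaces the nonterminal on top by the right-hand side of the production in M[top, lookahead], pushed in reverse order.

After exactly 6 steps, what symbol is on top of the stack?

step 1: stack=$ <S>  input=w w s s $  — expand <S> ::= <L> <L> <B>
step 2: stack=$ <B> <L> <L>  input=w w s s $  — expand <L> ::= w
step 3: stack=$ <B> <L> w  input=w w s s $  — match w
step 4: stack=$ <B> <L>  input=w s s $  — expand <L> ::= w
step 5: stack=$ <B> w  input=w s s $  — match w
step 6: stack=$ <B>  input=s s $  — expand <B> ::= s s
Stack after step 6: $ s s (top = s).

s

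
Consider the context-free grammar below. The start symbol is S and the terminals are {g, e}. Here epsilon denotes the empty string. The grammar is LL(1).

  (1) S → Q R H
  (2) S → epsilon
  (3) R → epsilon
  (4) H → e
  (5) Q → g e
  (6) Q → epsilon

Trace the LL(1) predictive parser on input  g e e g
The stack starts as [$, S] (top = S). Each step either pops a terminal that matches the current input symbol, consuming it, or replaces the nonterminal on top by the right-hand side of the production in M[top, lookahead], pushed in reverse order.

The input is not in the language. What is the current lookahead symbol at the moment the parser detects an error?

     Stack      Input      Action
  1  $ S        g e e g $  expand S → Q R H
  2  $ H R Q    g e e g $  expand Q → g e
  3  $ H R e g  g e e g $  match g
  4  $ H R e    e e g $    match e
  5  $ H R      e g $      expand R → epsilon
  6  $ H        e g $      expand H → e
  7  $ e        e g $      match e
  8  $          g $        error: stack empty but input remains

g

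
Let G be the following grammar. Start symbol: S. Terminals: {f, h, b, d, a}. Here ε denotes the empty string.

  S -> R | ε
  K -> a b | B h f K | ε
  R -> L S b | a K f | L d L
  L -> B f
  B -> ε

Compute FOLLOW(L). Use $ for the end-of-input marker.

{$, a, b, d, f}

FIRST(B) = {ε}
FIRST(K) = {ε, a, h}  (via B h f K)
FIRST(L) = {f}  (via B f)
FIRST(R) = {a, f}  (via L S b, L d L)
FIRST(S) = {ε, a, f}  (via R)
FOLLOW(S) includes $ since S is the start symbol.
FOLLOW(S): in R->L S b, S is followed by b with FIRST {b}. Thus FOLLOW(S) = {$, b}.
FOLLOW(K): in K->B h f K, the suffix after K is empty (adds nothing new); in R->a K f, K is followed by f with FIRST {f}. Thus FOLLOW(K) = {f}.
FOLLOW(R): in S->R, the suffix after R is empty, so FOLLOW(R) ⊇ FOLLOW(S) = {$, b}. Thus FOLLOW(R) = {$, b}.
FOLLOW(L): in R->L S b, L is followed by S b with FIRST {a, b, f}; in R->L d L (occurrence 1), L is followed by d L with FIRST {d}; in R->L d L (occurrence 2), the suffix after L is empty, so FOLLOW(L) ⊇ FOLLOW(R) = {$, b}. Thus FOLLOW(L) = {$, a, b, d, f}.
FOLLOW(B): in K->B h f K, B is followed by h f K with FIRST {h}; in L->B f, B is followed by f with FIRST {f}. Thus FOLLOW(B) = {f, h}.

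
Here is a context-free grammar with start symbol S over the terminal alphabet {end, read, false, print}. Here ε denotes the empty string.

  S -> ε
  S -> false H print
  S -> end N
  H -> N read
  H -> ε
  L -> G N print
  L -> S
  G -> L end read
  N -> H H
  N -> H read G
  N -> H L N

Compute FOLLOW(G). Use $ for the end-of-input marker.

{$, end, false, print, read}

FIRST(S): from S->ε we get {ε}; from S->false H print we get {false}; from S->end N we get {end}. So FIRST(S) = {ε, end, false}.
FIRST(H): from H->N read we get {end, false, read}; from H->ε we get {ε}. So FIRST(H) = {ε, end, false, read}.
FIRST(L): from L->G N print we get {end, false}; from L->S we get {ε, end, false}. So FIRST(L) = {ε, end, false}.
FIRST(G): from G->L end read we get {end, false}. So FIRST(G) = {end, false}.
FIRST(N): from N->H H we get {ε, end, false, read}; from N->H read G we get {end, false, read}; from N->H L N we get {ε, end, false, read}. So FIRST(N) = {ε, end, false, read}.
FOLLOW(S) includes $ since S is the start symbol.
FOLLOW(S): in L->S, the suffix after S is empty, so FOLLOW(S) ⊇ FOLLOW(L) = {$, end, false, print, read}. Thus FOLLOW(S) = {$, end, false, print, read}.
FOLLOW(N): in S->end N, the suffix after N is empty, so FOLLOW(N) ⊇ FOLLOW(S) = {$, end, false, print, read}; in H->N read, N is followed by read with FIRST {read}; in L->G N print, N is followed by print with FIRST {print}; in N->H L N, the suffix after N is empty (adds nothing new). Thus FOLLOW(N) = {$, end, false, print, read}.
FOLLOW(H): in S->false H print, H is followed by print with FIRST {print}; in N->H H (occurrence 1), H is followed by H with FIRST {ε, end, false, read}; in N->H H (occurrence 1), the suffix after H is nullable, so FOLLOW(H) ⊇ FOLLOW(N) = {$, end, false, print, read}; in N->H H (occurrence 2), the suffix after H is empty, so FOLLOW(H) ⊇ FOLLOW(N) = {$, end, false, print, read}; in N->H read G, H is followed by read G with FIRST {read}; in N->H L N, H is followed by L N with FIRST {ε, end, false, read}; in N->H L N, the suffix after H is nullable, so FOLLOW(H) ⊇ FOLLOW(N) = {$, end, false, print, read}. Thus FOLLOW(H) = {$, end, false, print, read}.
FOLLOW(L): in G->L end read, L is followed by end read with FIRST {end}; in N->H L N, L is followed by N with FIRST {ε, end, false, read}; in N->H L N, the suffix after L is nullable, so FOLLOW(L) ⊇ FOLLOW(N) = {$, end, false, print, read}. Thus FOLLOW(L) = {$, end, false, print, read}.
FOLLOW(G): in L->G N print, G is followed by N print with FIRST {end, false, print, read}; in N->H read G, the suffix after G is empty, so FOLLOW(G) ⊇ FOLLOW(N) = {$, end, false, print, read}. Thus FOLLOW(G) = {$, end, false, print, read}.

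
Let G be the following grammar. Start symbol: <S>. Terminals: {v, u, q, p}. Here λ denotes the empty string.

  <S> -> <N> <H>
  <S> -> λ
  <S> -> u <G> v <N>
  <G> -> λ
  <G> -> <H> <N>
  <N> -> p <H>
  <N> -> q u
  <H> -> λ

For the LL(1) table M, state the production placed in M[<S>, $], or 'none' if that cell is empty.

<S> -> λ

FIRST(<N>): from <N>->p <H> we get {p}; from <N>->q u we get {q}. So FIRST(<N>) = {p, q}.
FIRST(<H>): from <H>->λ we get {λ}. So FIRST(<H>) = {λ}.
FIRST(<S>): from <S>-><N> <H> we get {p, q}; from <S>->λ we get {λ}; from <S>->u <G> v <N> we get {u}. So FIRST(<S>) = {λ, p, q, u}.
FIRST(<G>): from <G>->λ we get {λ}; from <G>-><H> <N> we get {p, q}. So FIRST(<G>) = {λ, p, q}.
FOLLOW(<S>) includes $ since <S> is the start symbol.
FOLLOW(<S>): <S> appears on no right-hand side. Thus FOLLOW(<S>) = {$}.
For <S> -> <N> <H>: FIRST(<N> <H>) = {p, q}, so it goes in M[<S>, t] for t ∈ {p, q}.
For <S> -> λ: FIRST(λ) = {λ}, so it goes in M[<S>, t] for t ∈ {}; since λ ∈ FIRST, also for every t ∈ FOLLOW(<S>) = {$}.
For <S> -> u <G> v <N>: FIRST(u <G> v <N>) = {u}, so it goes in M[<S>, t] for t ∈ {u}.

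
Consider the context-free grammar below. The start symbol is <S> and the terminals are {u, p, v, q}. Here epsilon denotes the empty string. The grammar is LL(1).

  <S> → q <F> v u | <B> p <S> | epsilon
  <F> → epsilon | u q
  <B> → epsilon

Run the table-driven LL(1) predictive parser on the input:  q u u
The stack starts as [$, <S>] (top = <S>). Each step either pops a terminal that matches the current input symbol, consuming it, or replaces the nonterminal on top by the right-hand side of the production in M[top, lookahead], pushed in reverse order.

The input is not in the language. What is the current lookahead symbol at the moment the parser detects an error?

step 1: stack=$ <S>  input=q u u $  — expand <S> → q <F> v u
step 2: stack=$ u v <F> q  input=q u u $  — match q
step 3: stack=$ u v <F>  input=u u $  — expand <F> → u q
step 4: stack=$ u v q u  input=u u $  — match u
step 5: stack=$ u v q  input=u $  — error: top is terminal q but lookahead is u

u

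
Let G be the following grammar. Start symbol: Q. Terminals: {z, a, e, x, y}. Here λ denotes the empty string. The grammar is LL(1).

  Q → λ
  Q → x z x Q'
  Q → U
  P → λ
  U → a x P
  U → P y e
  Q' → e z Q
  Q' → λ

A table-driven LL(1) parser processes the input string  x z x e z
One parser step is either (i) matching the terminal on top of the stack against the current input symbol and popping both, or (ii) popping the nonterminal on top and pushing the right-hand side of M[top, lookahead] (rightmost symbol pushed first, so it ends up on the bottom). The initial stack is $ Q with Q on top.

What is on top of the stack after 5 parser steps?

e

     Stack       Input        Action
  1  $ Q         x z x e z $  expand Q → x z x Q'
  2  $ Q' x z x  x z x e z $  match x
  3  $ Q' x z    z x e z $    match z
  4  $ Q' x      x e z $      match x
  5  $ Q'        e z $        expand Q' → e z Q
Stack after step 5: $ Q z e (top = e).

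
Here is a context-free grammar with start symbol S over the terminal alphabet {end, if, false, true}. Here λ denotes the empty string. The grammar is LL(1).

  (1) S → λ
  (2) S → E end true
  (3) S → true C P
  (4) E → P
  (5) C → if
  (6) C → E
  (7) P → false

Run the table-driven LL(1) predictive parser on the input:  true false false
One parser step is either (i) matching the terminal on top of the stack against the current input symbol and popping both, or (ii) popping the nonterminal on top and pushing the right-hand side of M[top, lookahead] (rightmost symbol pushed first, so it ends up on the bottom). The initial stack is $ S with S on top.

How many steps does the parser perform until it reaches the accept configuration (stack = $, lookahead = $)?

8

     Stack       Input               Action
  1  $ S         true false false $  expand S → true C P
  2  $ P C true  true false false $  match true
  3  $ P C       false false $       expand C → E
  4  $ P E       false false $       expand E → P
  5  $ P P       false false $       expand P → false
  6  $ P false   false false $       match false
  7  $ P         false $             expand P → false
  8  $ false     false $             match false
Accept reached after 8 steps.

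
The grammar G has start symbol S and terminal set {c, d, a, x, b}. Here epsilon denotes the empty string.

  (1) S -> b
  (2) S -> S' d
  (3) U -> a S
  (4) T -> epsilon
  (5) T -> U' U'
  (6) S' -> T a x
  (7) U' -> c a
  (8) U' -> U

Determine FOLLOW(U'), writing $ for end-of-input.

{a, c}

FIRST(U): from U->a S we get {a}. So FIRST(U) = {a}.
FIRST(U'): from U'->c a we get {c}; from U'->U we get {a}. So FIRST(U') = {a, c}.
FIRST(T): from T->epsilon we get {epsilon}; from T->U' U' we get {a, c}. So FIRST(T) = {epsilon, a, c}.
FIRST(S'): from S'->T a x we get {a, c}. So FIRST(S') = {a, c}.
FIRST(S): from S->b we get {b}; from S->S' d we get {a, c}. So FIRST(S) = {a, b, c}.
FOLLOW(S) includes $ since S is the start symbol.
FOLLOW(T): in S'->T a x, T is followed by a x with FIRST {a}. Thus FOLLOW(T) = {a}.
FOLLOW(S'): in S->S' d, S' is followed by d with FIRST {d}. Thus FOLLOW(S') = {d}.
FOLLOW(U'): in T->U' U' (occurrence 1), U' is followed by U' with FIRST {a, c}; in T->U' U' (occurrence 2), the suffix after U' is empty, so FOLLOW(U') ⊇ FOLLOW(T) = {a}. Thus FOLLOW(U') = {a, c}.
FOLLOW(U): in U'->U, the suffix after U is empty, so FOLLOW(U) ⊇ FOLLOW(U') = {a, c}. Thus FOLLOW(U) = {a, c}.
FOLLOW(S): in U->a S, the suffix after S is empty, so FOLLOW(S) ⊇ FOLLOW(U) = {a, c}. Thus FOLLOW(S) = {$, a, c}.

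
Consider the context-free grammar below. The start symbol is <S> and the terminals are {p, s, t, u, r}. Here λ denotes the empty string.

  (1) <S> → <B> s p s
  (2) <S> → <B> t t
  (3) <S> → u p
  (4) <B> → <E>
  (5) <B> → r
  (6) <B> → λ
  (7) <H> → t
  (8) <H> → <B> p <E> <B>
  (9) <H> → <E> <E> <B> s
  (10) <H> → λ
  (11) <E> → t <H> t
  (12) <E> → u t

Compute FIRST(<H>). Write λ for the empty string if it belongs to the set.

{λ, p, r, t, u}

FIRST(<E>): from <E>→t <H> t we get {t}; from <E>→u t we get {u}. So FIRST(<E>) = {t, u}.
FIRST(<B>): from <B>→<E> we get {t, u}; from <B>→r we get {r}; from <B>→λ we get {λ}. So FIRST(<B>) = {λ, r, t, u}.
FIRST(<S>): from <S>→<B> s p s we get {r, s, t, u}; from <S>→<B> t t we get {r, t, u}; from <S>→u p we get {u}. So FIRST(<S>) = {r, s, t, u}.
FIRST(<H>): from <H>→t we get {t}; from <H>→<B> p <E> <B> we get {p, r, t, u}; from <H>→<E> <E> <B> s we get {t, u}; from <H>→λ we get {λ}. So FIRST(<H>) = {λ, p, r, t, u}.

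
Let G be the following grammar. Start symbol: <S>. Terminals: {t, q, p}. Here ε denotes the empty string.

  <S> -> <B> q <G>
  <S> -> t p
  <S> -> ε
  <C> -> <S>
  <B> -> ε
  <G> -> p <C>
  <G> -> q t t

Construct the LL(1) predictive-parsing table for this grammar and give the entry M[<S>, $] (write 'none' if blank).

FIRST(<B>): from <B>->ε we get {ε}. So FIRST(<B>) = {ε}.
FIRST(<G>): from <G>->p <C> we get {p}; from <G>->q t t we get {q}. So FIRST(<G>) = {p, q}.
FIRST(<S>): from <S>-><B> q <G> we get {q}; from <S>->t p we get {t}; from <S>->ε we get {ε}. So FIRST(<S>) = {ε, q, t}.
FIRST(<C>): from <C>-><S> we get {ε, q, t}. So FIRST(<C>) = {ε, q, t}.
FOLLOW(<S>) includes $ since <S> is the start symbol.
FOLLOW(<S>): in <C>-><S>, the suffix after <S> is empty, so FOLLOW(<S>) ⊇ FOLLOW(<C>) = {$}. Thus FOLLOW(<S>) = {$}.
FOLLOW(<C>): in <G>->p <C>, the suffix after <C> is empty, so FOLLOW(<C>) ⊇ FOLLOW(<G>) = {$}. Thus FOLLOW(<C>) = {$}.
For <S> -> <B> q <G>: FIRST(<B> q <G>) = {q}, so it goes in M[<S>, t] for t ∈ {q}.
For <S> -> t p: FIRST(t p) = {t}, so it goes in M[<S>, t] for t ∈ {t}.
For <S> -> ε: FIRST(ε) = {ε}, so it goes in M[<S>, t] for t ∈ {}; since ε ∈ FIRST, also for every t ∈ FOLLOW(<S>) = {$}.

<S> -> ε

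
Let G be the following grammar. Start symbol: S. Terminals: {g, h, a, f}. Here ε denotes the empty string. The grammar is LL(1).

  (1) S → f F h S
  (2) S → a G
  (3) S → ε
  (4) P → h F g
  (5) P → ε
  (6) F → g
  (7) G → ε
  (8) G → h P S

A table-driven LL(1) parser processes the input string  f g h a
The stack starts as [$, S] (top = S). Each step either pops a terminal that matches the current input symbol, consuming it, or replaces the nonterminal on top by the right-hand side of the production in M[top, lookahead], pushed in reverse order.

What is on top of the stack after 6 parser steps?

a

step 1: stack=$ S  input=f g h a $  — expand S → f F h S
step 2: stack=$ S h F f  input=f g h a $  — match f
step 3: stack=$ S h F  input=g h a $  — expand F → g
step 4: stack=$ S h g  input=g h a $  — match g
step 5: stack=$ S h  input=h a $  — match h
step 6: stack=$ S  input=a $  — expand S → a G
Stack after step 6: $ G a (top = a).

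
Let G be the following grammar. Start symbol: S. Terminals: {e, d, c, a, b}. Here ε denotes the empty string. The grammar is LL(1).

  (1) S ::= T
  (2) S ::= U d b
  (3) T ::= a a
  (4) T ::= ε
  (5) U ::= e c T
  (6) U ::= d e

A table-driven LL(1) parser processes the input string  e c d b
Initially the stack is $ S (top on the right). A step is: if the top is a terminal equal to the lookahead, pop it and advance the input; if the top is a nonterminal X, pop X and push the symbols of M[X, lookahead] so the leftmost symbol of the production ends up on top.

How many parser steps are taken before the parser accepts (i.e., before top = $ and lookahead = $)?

7

step 1: stack=$ S  input=e c d b $  — expand S ::= U d b
step 2: stack=$ b d U  input=e c d b $  — expand U ::= e c T
step 3: stack=$ b d T c e  input=e c d b $  — match e
step 4: stack=$ b d T c  input=c d b $  — match c
step 5: stack=$ b d T  input=d b $  — expand T ::= ε
step 6: stack=$ b d  input=d b $  — match d
step 7: stack=$ b  input=b $  — match b
Accept reached after 7 steps.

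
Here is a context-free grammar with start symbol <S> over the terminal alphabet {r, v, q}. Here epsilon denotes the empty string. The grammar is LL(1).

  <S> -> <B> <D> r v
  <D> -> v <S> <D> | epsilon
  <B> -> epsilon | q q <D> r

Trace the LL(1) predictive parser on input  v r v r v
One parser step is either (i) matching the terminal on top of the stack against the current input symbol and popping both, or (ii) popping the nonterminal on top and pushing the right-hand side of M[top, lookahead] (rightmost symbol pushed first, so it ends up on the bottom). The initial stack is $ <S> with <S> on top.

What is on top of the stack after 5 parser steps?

     Stack            Input        Action
  1  $ <S>            v r v r v $  expand <S> -> <B> <D> r v
  2  $ v r <D> <B>    v r v r v $  expand <B> -> epsilon
  3  $ v r <D>        v r v r v $  expand <D> -> v <S> <D>
  4  $ v r <D> <S> v  v r v r v $  match v
  5  $ v r <D> <S>    r v r v $    expand <S> -> <B> <D> r v
Stack after step 5: $ v r <D> v r <D> <B> (top = <B>).

<B>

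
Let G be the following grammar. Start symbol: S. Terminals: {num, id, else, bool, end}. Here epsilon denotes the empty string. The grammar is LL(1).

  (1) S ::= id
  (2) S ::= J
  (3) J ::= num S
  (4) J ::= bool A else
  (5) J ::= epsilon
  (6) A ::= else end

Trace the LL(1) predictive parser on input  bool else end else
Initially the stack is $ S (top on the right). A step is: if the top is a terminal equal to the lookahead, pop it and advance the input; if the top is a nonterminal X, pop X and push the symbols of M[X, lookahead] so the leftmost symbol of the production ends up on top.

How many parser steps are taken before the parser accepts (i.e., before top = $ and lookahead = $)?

step 1: stack=$ S  input=bool else end else $  — expand S ::= J
step 2: stack=$ J  input=bool else end else $  — expand J ::= bool A else
step 3: stack=$ else A bool  input=bool else end else $  — match bool
step 4: stack=$ else A  input=else end else $  — expand A ::= else end
step 5: stack=$ else end else  input=else end else $  — match else
step 6: stack=$ else end  input=end else $  — match end
step 7: stack=$ else  input=else $  — match else
Accept reached after 7 steps.

7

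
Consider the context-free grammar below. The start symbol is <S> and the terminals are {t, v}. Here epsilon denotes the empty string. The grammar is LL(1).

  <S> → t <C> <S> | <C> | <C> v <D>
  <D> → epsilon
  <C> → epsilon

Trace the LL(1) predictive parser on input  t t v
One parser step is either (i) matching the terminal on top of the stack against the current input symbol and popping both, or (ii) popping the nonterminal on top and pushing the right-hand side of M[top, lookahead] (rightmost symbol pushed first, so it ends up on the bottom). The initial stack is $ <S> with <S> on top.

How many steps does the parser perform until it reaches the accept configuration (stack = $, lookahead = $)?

10

      Stack        Input    Action
   1  $ <S>        t t v $  expand <S> → t <C> <S>
   2  $ <S> <C> t  t t v $  match t
   3  $ <S> <C>    t v $    expand <C> → epsilon
   4  $ <S>        t v $    expand <S> → t <C> <S>
   5  $ <S> <C> t  t v $    match t
   6  $ <S> <C>    v $      expand <C> → epsilon
   7  $ <S>        v $      expand <S> → <C> v <D>
   8  $ <D> v <C>  v $      expand <C> → epsilon
   9  $ <D> v      v $      match v
  10  $ <D>        $        expand <D> → epsilon
Accept reached after 10 steps.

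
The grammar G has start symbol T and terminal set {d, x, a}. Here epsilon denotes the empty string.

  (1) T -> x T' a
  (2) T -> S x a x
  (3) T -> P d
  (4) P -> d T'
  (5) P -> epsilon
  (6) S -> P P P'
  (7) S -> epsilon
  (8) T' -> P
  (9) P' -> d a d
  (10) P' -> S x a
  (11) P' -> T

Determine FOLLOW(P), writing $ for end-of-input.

FIRST(P) = {epsilon, d}
FIRST(T') = {epsilon, d}  (via P)
FIRST(T) = {d, x}  (via S x a x, P d)
FIRST(S) = {epsilon, d, x}  (via P P P')
FIRST(P') = {d, x}  (via S x a, T)
FOLLOW(T) includes $ since T is the start symbol.
FOLLOW(S): in T->S x a x, S is followed by x a x with FIRST {x}; in P'->S x a, S is followed by x a with FIRST {x}. Thus FOLLOW(S) = {x}.
FOLLOW(P'): in S->P P P', the suffix after P' is empty, so FOLLOW(P') ⊇ FOLLOW(S) = {x}. Thus FOLLOW(P') = {x}.
FOLLOW(T): in P'->T, the suffix after T is empty, so FOLLOW(T) ⊇ FOLLOW(P') = {x}. Thus FOLLOW(T) = {$, x}.
FOLLOW(P): in T->P d, P is followed by d with FIRST {d}; in S->P P P' (occurrence 1), P is followed by P P' with FIRST {d, x}; in S->P P P' (occurrence 2), P is followed by P' with FIRST {d, x}; in T'->P, the suffix after P is empty, so FOLLOW(P) ⊇ FOLLOW(T') = {a, d, x}. Thus FOLLOW(P) = {a, d, x}.
FOLLOW(T'): in T->x T' a, T' is followed by a with FIRST {a}; in P->d T', the suffix after T' is empty, so FOLLOW(T') ⊇ FOLLOW(P) = {a, d, x}. Thus FOLLOW(T') = {a, d, x}.

{a, d, x}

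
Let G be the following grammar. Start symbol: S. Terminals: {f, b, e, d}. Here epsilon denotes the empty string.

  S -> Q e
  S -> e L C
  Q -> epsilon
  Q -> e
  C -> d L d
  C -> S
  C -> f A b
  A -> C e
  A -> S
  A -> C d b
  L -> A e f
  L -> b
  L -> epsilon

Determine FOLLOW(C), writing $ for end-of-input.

FIRST(Q) = {epsilon, e}
FIRST(S) = {e}  (via Q e)
FIRST(C) = {d, e, f}  (via S)
FIRST(A) = {d, e, f}  (via C e, S, C d b)
FIRST(L) = {epsilon, b, d, e, f}  (via A e f)
FOLLOW(S) includes $ since S is the start symbol.
FOLLOW(Q): in S->Q e, Q is followed by e with FIRST {e}. Thus FOLLOW(Q) = {e}.
FOLLOW(A): in C->f A b, A is followed by b with FIRST {b}; in L->A e f, A is followed by e f with FIRST {e}. Thus FOLLOW(A) = {b, e}.
FOLLOW(L): in S->e L C, L is followed by C with FIRST {d, e, f}; in C->d L d, L is followed by d with FIRST {d}. Thus FOLLOW(L) = {d, e, f}.
FOLLOW(S): in C->S, the suffix after S is empty, so FOLLOW(S) ⊇ FOLLOW(C) = {$, b, d, e}; in A->S, the suffix after S is empty, so FOLLOW(S) ⊇ FOLLOW(A) = {b, e}. Thus FOLLOW(S) = {$, b, d, e}.
FOLLOW(C): in S->e L C, the suffix after C is empty, so FOLLOW(C) ⊇ FOLLOW(S) = {$, b, d, e}; in A->C e, C is followed by e with FIRST {e}; in A->C d b, C is followed by d b with FIRST {d}. Thus FOLLOW(C) = {$, b, d, e}.

{$, b, d, e}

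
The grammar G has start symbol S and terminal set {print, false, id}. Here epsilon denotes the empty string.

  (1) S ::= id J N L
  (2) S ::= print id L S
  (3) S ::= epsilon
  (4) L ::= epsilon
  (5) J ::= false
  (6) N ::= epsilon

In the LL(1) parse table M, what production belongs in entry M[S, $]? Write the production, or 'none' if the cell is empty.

FIRST(S): from S::=id J N L we get {id}; from S::=print id L S we get {print}; from S::=epsilon we get {epsilon}. So FIRST(S) = {epsilon, id, print}.
FIRST(L): from L::=epsilon we get {epsilon}. So FIRST(L) = {epsilon}.
FIRST(J): from J::=false we get {false}. So FIRST(J) = {false}.
FIRST(N): from N::=epsilon we get {epsilon}. So FIRST(N) = {epsilon}.
FOLLOW(S) includes $ since S is the start symbol.
FOLLOW(S): in S::=print id L S, the suffix after S is empty (adds nothing new). Thus FOLLOW(S) = {$}.
For S ::= id J N L: FIRST(id J N L) = {id}, so it goes in M[S, t] for t ∈ {id}.
For S ::= print id L S: FIRST(print id L S) = {print}, so it goes in M[S, t] for t ∈ {print}.
For S ::= epsilon: FIRST(epsilon) = {epsilon}, so it goes in M[S, t] for t ∈ {}; since epsilon ∈ FIRST, also for every t ∈ FOLLOW(S) = {$}.

S ::= epsilon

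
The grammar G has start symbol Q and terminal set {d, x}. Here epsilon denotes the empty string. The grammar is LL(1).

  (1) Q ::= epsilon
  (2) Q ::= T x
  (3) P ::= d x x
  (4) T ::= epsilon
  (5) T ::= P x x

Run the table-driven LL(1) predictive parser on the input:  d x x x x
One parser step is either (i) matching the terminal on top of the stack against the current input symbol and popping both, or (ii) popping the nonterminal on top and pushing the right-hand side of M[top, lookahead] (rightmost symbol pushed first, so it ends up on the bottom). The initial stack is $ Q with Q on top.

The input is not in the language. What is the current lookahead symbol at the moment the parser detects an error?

     Stack          Input        Action
  1  $ Q            d x x x x $  expand Q ::= T x
  2  $ x T          d x x x x $  expand T ::= P x x
  3  $ x x x P      d x x x x $  expand P ::= d x x
  4  $ x x x x x d  d x x x x $  match d
  5  $ x x x x x    x x x x $    match x
  6  $ x x x x      x x x $      match x
  7  $ x x x        x x $        match x
  8  $ x x          x $          match x
  9  $ x            $            error: top is terminal x but lookahead is $

$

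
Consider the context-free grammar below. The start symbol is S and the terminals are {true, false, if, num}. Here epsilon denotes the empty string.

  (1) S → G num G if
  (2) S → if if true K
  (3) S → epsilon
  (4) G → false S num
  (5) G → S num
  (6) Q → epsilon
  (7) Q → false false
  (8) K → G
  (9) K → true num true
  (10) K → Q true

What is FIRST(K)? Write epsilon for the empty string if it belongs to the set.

FIRST(Q) = {epsilon, false}
FIRST(S) = {epsilon, false, if, num}  (via G num G if)
FIRST(G) = {false, if, num}  (via S num)
FIRST(K) = {false, if, num, true}  (via G, Q true)

{false, if, num, true}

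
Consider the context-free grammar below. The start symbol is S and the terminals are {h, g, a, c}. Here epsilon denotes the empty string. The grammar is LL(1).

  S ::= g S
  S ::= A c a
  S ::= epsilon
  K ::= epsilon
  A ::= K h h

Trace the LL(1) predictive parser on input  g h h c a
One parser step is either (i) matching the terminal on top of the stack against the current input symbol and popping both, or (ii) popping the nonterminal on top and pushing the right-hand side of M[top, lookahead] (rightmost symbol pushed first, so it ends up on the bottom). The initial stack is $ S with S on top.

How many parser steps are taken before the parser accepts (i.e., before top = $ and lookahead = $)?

9

     Stack        Input        Action
  1  $ S          g h h c a $  expand S ::= g S
  2  $ S g        g h h c a $  match g
  3  $ S          h h c a $    expand S ::= A c a
  4  $ a c A      h h c a $    expand A ::= K h h
  5  $ a c h h K  h h c a $    expand K ::= epsilon
  6  $ a c h h    h h c a $    match h
  7  $ a c h      h c a $      match h
  8  $ a c        c a $        match c
  9  $ a          a $          match a
Accept reached after 9 steps.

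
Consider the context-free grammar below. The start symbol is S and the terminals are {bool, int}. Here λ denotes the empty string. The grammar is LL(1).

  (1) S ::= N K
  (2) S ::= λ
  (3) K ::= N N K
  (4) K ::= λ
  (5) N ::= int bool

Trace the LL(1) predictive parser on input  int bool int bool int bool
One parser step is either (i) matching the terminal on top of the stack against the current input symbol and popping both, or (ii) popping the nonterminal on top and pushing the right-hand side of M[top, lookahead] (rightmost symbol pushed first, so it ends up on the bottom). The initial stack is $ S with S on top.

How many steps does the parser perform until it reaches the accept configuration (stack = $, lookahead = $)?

      Stack           Input                         Action
   1  $ S             int bool int bool int bool $  expand S ::= N K
   2  $ K N           int bool int bool int bool $  expand N ::= int bool
   3  $ K bool int    int bool int bool int bool $  match int
   4  $ K bool        bool int bool int bool $      match bool
   5  $ K             int bool int bool $           expand K ::= N N K
   6  $ K N N         int bool int bool $           expand N ::= int bool
   7  $ K N bool int  int bool int bool $           match int
   8  $ K N bool      bool int bool $               match bool
   9  $ K N           int bool $                    expand N ::= int bool
  10  $ K bool int    int bool $                    match int
  11  $ K bool        bool $                        match bool
  12  $ K             $                             expand K ::= λ
Accept reached after 12 steps.

12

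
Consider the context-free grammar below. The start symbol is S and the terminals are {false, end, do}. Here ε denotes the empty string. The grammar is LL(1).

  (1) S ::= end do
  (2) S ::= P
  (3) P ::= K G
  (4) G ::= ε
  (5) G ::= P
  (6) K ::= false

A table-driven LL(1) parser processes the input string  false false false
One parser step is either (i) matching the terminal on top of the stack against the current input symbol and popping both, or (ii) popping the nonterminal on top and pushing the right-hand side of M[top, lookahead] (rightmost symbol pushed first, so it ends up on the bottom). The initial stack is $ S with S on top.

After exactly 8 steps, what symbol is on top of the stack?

step 1: stack=$ S  input=false false false $  — expand S ::= P
step 2: stack=$ P  input=false false false $  — expand P ::= K G
step 3: stack=$ G K  input=false false false $  — expand K ::= false
step 4: stack=$ G false  input=false false false $  — match false
step 5: stack=$ G  input=false false $  — expand G ::= P
step 6: stack=$ P  input=false false $  — expand P ::= K G
step 7: stack=$ G K  input=false false $  — expand K ::= false
step 8: stack=$ G false  input=false false $  — match false
Stack after step 8: $ G (top = G).

G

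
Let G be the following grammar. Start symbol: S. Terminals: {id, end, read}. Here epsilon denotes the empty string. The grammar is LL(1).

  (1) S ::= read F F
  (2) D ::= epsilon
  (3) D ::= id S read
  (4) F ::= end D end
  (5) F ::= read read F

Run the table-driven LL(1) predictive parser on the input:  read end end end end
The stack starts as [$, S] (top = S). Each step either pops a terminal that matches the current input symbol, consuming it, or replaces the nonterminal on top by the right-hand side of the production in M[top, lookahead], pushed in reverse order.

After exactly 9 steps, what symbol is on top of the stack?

end

     Stack          Input                   Action
  1  $ S            read end end end end $  expand S ::= read F F
  2  $ F F read     read end end end end $  match read
  3  $ F F          end end end end $       expand F ::= end D end
  4  $ F end D end  end end end end $       match end
  5  $ F end D      end end end $           expand D ::= epsilon
  6  $ F end        end end end $           match end
  7  $ F            end end $               expand F ::= end D end
  8  $ end D end    end end $               match end
  9  $ end D        end $                   expand D ::= epsilon
Stack after step 9: $ end (top = end).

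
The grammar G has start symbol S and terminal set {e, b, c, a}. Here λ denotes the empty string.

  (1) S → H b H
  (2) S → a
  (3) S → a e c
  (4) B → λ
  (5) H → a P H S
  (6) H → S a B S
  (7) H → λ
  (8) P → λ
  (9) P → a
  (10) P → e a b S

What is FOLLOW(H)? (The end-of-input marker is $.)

{$, a, b}

FIRST(B) = {λ}
FIRST(P) = {λ, a, e}
FIRST(S) = {a, b}  (via H b H)
FIRST(H) = {λ, a, b}  (via S a B S)
FOLLOW(S) includes $ since S is the start symbol.
FOLLOW(B): in H→S a B S, B is followed by S with FIRST {a, b}. Thus FOLLOW(B) = {a, b}.
FOLLOW(P): in H→a P H S, P is followed by H S with FIRST {a, b}. Thus FOLLOW(P) = {a, b}.
FOLLOW(S): in H→a P H S, the suffix after S is empty, so FOLLOW(S) ⊇ FOLLOW(H) = {$, a, b}; in H→S a B S (occurrence 1), S is followed by a B S with FIRST {a}; in H→S a B S (occurrence 2), the suffix after S is empty, so FOLLOW(S) ⊇ FOLLOW(H) = {$, a, b}; in P→e a b S, the suffix after S is empty, so FOLLOW(S) ⊇ FOLLOW(P) = {a, b}. Thus FOLLOW(S) = {$, a, b}.
FOLLOW(H): in S→H b H (occurrence 1), H is followed by b H with FIRST {b}; in S→H b H (occurrence 2), the suffix after H is empty, so FOLLOW(H) ⊇ FOLLOW(S) = {$, a, b}; in H→a P H S, H is followed by S with FIRST {a, b}. Thus FOLLOW(H) = {$, a, b}.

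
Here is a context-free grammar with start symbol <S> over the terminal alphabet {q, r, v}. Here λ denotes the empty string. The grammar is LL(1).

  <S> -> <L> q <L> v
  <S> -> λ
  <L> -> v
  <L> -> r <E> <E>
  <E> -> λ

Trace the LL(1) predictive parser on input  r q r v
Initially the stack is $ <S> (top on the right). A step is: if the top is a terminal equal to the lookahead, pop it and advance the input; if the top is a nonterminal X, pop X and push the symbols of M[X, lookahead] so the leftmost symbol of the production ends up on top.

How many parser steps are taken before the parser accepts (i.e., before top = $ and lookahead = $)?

11

step 1: stack=$ <S>  input=r q r v $  — expand <S> -> <L> q <L> v
step 2: stack=$ v <L> q <L>  input=r q r v $  — expand <L> -> r <E> <E>
step 3: stack=$ v <L> q <E> <E> r  input=r q r v $  — match r
step 4: stack=$ v <L> q <E> <E>  input=q r v $  — expand <E> -> λ
step 5: stack=$ v <L> q <E>  input=q r v $  — expand <E> -> λ
step 6: stack=$ v <L> q  input=q r v $  — match q
step 7: stack=$ v <L>  input=r v $  — expand <L> -> r <E> <E>
step 8: stack=$ v <E> <E> r  input=r v $  — match r
step 9: stack=$ v <E> <E>  input=v $  — expand <E> -> λ
step 10: stack=$ v <E>  input=v $  — expand <E> -> λ
step 11: stack=$ v  input=v $  — match v
Accept reached after 11 steps.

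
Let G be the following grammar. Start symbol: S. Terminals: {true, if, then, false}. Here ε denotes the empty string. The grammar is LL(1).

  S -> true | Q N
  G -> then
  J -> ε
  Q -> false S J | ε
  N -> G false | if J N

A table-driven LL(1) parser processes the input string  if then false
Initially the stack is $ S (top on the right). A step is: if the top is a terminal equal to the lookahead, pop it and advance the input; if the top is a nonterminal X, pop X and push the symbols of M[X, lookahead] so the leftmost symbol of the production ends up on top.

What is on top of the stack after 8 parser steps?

     Stack         Input            Action
  1  $ S           if then false $  expand S -> Q N
  2  $ N Q         if then false $  expand Q -> ε
  3  $ N           if then false $  expand N -> if J N
  4  $ N J if      if then false $  match if
  5  $ N J         then false $     expand J -> ε
  6  $ N           then false $     expand N -> G false
  7  $ false G     then false $     expand G -> then
  8  $ false then  then false $     match then
Stack after step 8: $ false (top = false).

false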